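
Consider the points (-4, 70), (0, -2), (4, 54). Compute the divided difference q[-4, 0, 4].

q[-4,0] = (-2 - 70) / (0 - (-4)) = -18
q[0,4] = (54 - (-2)) / (4 - 0) = 14
q[-4,0,4] = (14 - (-18)) / (4 - (-4)) = 4

4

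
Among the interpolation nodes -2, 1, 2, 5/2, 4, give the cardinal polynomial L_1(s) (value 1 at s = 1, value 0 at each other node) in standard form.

L_1(s) = (s + 2)(s - 2)(s - 5/2)(s - 4) / [(3)·(-1)·(-3/2)·(-3)]
       = (s^4 - (13/2)s^3 + 6s^2 + 26s - 40) / (-27/2)

L_1(s) = -(2/27)s^4 + (13/27)s^3 - (4/9)s^2 - (52/27)s + 80/27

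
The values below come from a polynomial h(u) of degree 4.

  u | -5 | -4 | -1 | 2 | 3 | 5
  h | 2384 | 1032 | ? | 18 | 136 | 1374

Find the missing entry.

12

The 5 known values determine h uniquely (degree ≤ 4).
Evaluate each Lagrange basis at u = -1:
L_0(-1) = (3)·(-3)·(-4)·(-6)/[(-1)·(-7)·(-8)·(-10)] = -27/70
L_1(-1) = (4)·(-3)·(-4)·(-6)/[(1)·(-6)·(-7)·(-9)] = 16/21
L_2(-1) = (4)·(3)·(-4)·(-6)/[(7)·(6)·(-1)·(-3)] = 16/7
L_3(-1) = (4)·(3)·(-3)·(-6)/[(8)·(7)·(1)·(-2)] = -27/14
L_4(-1) = (4)·(3)·(-3)·(-4)/[(10)·(9)·(3)·(2)] = 4/15
Sum: 2384·(-27/70) + 1032·(16/21) + 18·(16/7) + 136·(-27/14) + 1374·(4/15) = 12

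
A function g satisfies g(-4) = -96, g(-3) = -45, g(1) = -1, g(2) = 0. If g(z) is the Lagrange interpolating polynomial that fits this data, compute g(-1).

-3

Evaluate each Lagrange basis at z = -1:
L_0(-1) = (2)·(-2)·(-3)/[(-1)·(-5)·(-6)] = -2/5
L_1(-1) = (3)·(-2)·(-3)/[(1)·(-4)·(-5)] = 9/10
L_2(-1) = (3)·(2)·(-3)/[(5)·(4)·(-1)] = 9/10
L_3(-1) = (3)·(2)·(-2)/[(6)·(5)·(1)] = -2/5
Sum: (-96)·(-2/5) + (-45)·(9/10) + (-1)·(9/10) + 0 = -3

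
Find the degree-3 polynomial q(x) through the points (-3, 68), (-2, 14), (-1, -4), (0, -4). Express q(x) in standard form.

Build the Lagrange basis polynomials:
L_0(x) = (x + 2)(x + 1)x / [-6] = -(1/6)x^3 - (1/2)x^2 - (1/3)x
L_1(x) = (x + 3)(x + 1)x / [2] = (1/2)x^3 + 2x^2 + (3/2)x
L_2(x) = (x + 3)(x + 2)x / [-2] = -(1/2)x^3 - (5/2)x^2 - 3x
L_3(x) = (x + 3)(x + 2)(x + 1) / [6] = (1/6)x^3 + x^2 + (11/6)x + 1
q(x) = 68·L_0 + 14·L_1 + (-4)·L_2 + (-4)·L_3
  68·L_0(x) = -(34/3)x^3 - 34x^2 - (68/3)x
  14·L_1(x) = 7x^3 + 28x^2 + 21x
  (-4)·L_2(x) = 2x^3 + 10x^2 + 12x
  (-4)·L_3(x) = -(2/3)x^3 - 4x^2 - (22/3)x - 4
Adding term by term: -3x^3 + 3x - 4

q(x) = -3x^3 + 3x - 4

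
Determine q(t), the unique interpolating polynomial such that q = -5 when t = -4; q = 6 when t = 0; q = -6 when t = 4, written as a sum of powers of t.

Build the Lagrange basis polynomials:
L_0(t) = t(t - 4) / [32] = (1/32)t^2 - (1/8)t
L_1(t) = (t + 4)(t - 4) / [-16] = -(1/16)t^2 + 1
L_2(t) = (t + 4)t / [32] = (1/32)t^2 + (1/8)t
q(t) = (-5)·L_0 + 6·L_1 + (-6)·L_2
  (-5)·L_0(t) = -(5/32)t^2 + (5/8)t
  6·L_1(t) = -(3/8)t^2 + 6
  (-6)·L_2(t) = -(3/16)t^2 - (3/4)t
Adding term by term: -(23/32)t^2 - (1/8)t + 6

q(t) = -(23/32)t^2 - (1/8)t + 6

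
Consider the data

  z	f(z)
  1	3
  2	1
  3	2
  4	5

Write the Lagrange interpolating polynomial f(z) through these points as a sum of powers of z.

f(z) = -(1/6)z^3 + (5/2)z^2 - (25/3)z + 9

Build the Lagrange basis polynomials:
L_0(z) = (z - 2)(z - 3)(z - 4) / [-6] = -(1/6)z^3 + (3/2)z^2 - (13/3)z + 4
L_1(z) = (z - 1)(z - 3)(z - 4) / [2] = (1/2)z^3 - 4z^2 + (19/2)z - 6
L_2(z) = (z - 1)(z - 2)(z - 4) / [-2] = -(1/2)z^3 + (7/2)z^2 - 7z + 4
L_3(z) = (z - 1)(z - 2)(z - 3) / [6] = (1/6)z^3 - z^2 + (11/6)z - 1
f(z) = 3·L_0 + 1·L_1 + 2·L_2 + 5·L_3
  3·L_0(z) = -(1/2)z^3 + (9/2)z^2 - 13z + 12
  1·L_1(z) = (1/2)z^3 - 4z^2 + (19/2)z - 6
  2·L_2(z) = -z^3 + 7z^2 - 14z + 8
  5·L_3(z) = (5/6)z^3 - 5z^2 + (55/6)z - 5
Adding term by term: -(1/6)z^3 + (5/2)z^2 - (25/3)z + 9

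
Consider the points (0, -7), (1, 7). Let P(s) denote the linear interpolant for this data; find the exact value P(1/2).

0

L_0(1/2) = (-1/2)/[(-1)] = 1/2
L_1(1/2) = (1/2)/[(1)] = 1/2
Sum: (-7)·(1/2) + 7·(1/2) = 0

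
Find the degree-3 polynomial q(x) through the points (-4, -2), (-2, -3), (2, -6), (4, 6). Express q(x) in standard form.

Build the Lagrange basis polynomials:
L_0(x) = (x + 2)(x - 2)(x - 4) / [-96] = -(1/96)x^3 + (1/24)x^2 + (1/24)x - 1/6
L_1(x) = (x + 4)(x - 2)(x - 4) / [48] = (1/48)x^3 - (1/24)x^2 - (1/3)x + 2/3
L_2(x) = (x + 4)(x + 2)(x - 4) / [-48] = -(1/48)x^3 - (1/24)x^2 + (1/3)x + 2/3
L_3(x) = (x + 4)(x + 2)(x - 2) / [96] = (1/96)x^3 + (1/24)x^2 - (1/24)x - 1/6
q(x) = (-2)·L_0 + (-3)·L_1 + (-6)·L_2 + 6·L_3
  (-2)·L_0(x) = (1/48)x^3 - (1/12)x^2 - (1/12)x + 1/3
  (-3)·L_1(x) = -(1/16)x^3 + (1/8)x^2 + x - 2
  (-6)·L_2(x) = (1/8)x^3 + (1/4)x^2 - 2x - 4
  6·L_3(x) = (1/16)x^3 + (1/4)x^2 - (1/4)x - 1
Adding term by term: (7/48)x^3 + (13/24)x^2 - (4/3)x - 20/3

q(x) = (7/48)x^3 + (13/24)x^2 - (4/3)x - 20/3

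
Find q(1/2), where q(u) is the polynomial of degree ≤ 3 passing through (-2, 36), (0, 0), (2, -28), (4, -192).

Evaluate each Lagrange basis at u = 1/2:
L_0(1/2) = (1/2)·(-3/2)·(-7/2)/[(-2)·(-4)·(-6)] = -7/128
L_1(1/2) = (5/2)·(-3/2)·(-7/2)/[(2)·(-2)·(-4)] = 105/128
L_2(1/2) = (5/2)·(1/2)·(-7/2)/[(4)·(2)·(-2)] = 35/128
L_3(1/2) = (5/2)·(1/2)·(-3/2)/[(6)·(4)·(2)] = -5/128
Sum: 36·(-7/128) + 0 + (-28)·(35/128) + (-192)·(-5/128) = -17/8

-17/8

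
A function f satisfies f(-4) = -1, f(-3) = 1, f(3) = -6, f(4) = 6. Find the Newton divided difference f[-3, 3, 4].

f[-3,3] = (-6 - 1) / (3 - (-3)) = -7/6
f[3,4] = (6 - (-6)) / (4 - 3) = 12
f[-3,3,4] = (12 - (-7/6)) / (4 - (-3)) = 79/42

79/42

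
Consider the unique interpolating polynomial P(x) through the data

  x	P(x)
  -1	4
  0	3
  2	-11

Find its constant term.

L_0(x) = x(x - 2) / [3] = (1/3)x^2 - (2/3)x
L_1(x) = (x + 1)(x - 2) / [-2] = -(1/2)x^2 + (1/2)x + 1
L_2(x) = (x + 1)x / [6] = (1/6)x^2 + (1/6)x
P(x) = 4·L_0 + 3·L_1 + (-11)·L_2
Only the constant term is needed; take it from each L_i and combine:
4·(0) + 3·(1) + (-11)·(0) = 3

3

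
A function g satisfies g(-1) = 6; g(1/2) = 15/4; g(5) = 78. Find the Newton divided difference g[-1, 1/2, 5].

3

g[-1,1/2] = (15/4 - 6) / (1/2 - (-1)) = -3/2
g[1/2,5] = (78 - 15/4) / (5 - 1/2) = 33/2
g[-1,1/2,5] = (33/2 - (-3/2)) / (5 - (-1)) = 3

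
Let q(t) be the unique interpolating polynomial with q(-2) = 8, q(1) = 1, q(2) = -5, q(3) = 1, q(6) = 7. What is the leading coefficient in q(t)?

-167/480

L_0(t) = (t - 1)(t - 2)(t - 3)(t - 6) / [480] = (1/480)t^4 - (1/40)t^3 + (47/480)t^2 - (3/20)t + 3/40
L_1(t) = (t + 2)(t - 2)(t - 3)(t - 6) / [-30] = -(1/30)t^4 + (3/10)t^3 - (7/15)t^2 - (6/5)t + 12/5
L_2(t) = (t + 2)(t - 1)(t - 3)(t - 6) / [16] = (1/16)t^4 - (1/2)t^3 + (7/16)t^2 + (9/4)t - 9/4
L_3(t) = (t + 2)(t - 1)(t - 2)(t - 6) / [-30] = -(1/30)t^4 + (7/30)t^3 - (1/15)t^2 - (14/15)t + 4/5
L_4(t) = (t + 2)(t - 1)(t - 2)(t - 3) / [480] = (1/480)t^4 - (1/120)t^3 - (1/480)t^2 + (1/30)t - 1/40
q(t) = 8·L_0 + 1·L_1 + (-5)·L_2 + 1·L_3 + 7·L_4
Only the coefficient of t^4 is needed; take it from each L_i and combine:
8·(1/480) + 1·(-1/30) + (-5)·(1/16) + 1·(-1/30) + 7·(1/480) = -167/480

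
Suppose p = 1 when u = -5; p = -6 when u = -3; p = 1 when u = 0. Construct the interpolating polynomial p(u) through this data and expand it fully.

p(u) = (7/6)u^2 + (35/6)u + 1

Newton's divided differences:
p[-5,-3] = (-6 - 1) / (-3 - (-5)) = -7/2
p[-3,0] = (1 - (-6)) / (0 - (-3)) = 7/3
p[-5,-3,0] = (7/3 - (-7/2)) / (0 - (-5)) = 7/6
p(u) = 1 + (-7/2)·(u + 5) + (7/6)·(u + 5)(u + 3)
Expanding: p(u) = (7/6)u^2 + (35/6)u + 1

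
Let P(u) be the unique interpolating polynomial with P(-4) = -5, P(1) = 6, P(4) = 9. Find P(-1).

Using Newton's divided-difference form:
P[-4,1] = (6 - (-5)) / (1 - (-4)) = 11/5
P[1,4] = (9 - 6) / (4 - 1) = 1
P[-4,1,4] = (1 - 11/5) / (4 - (-4)) = -3/20
P(-1) = -5 + (11/5)·(3) + (-3/20)·(3)·(-2) = 5/2

5/2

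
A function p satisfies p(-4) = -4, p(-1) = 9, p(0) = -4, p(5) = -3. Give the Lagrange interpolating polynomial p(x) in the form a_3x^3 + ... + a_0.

p(x) = (98/135)x^3 - (19/27)x^2 - (1948/135)x - 4

Build the Lagrange basis polynomials:
L_0(x) = (x + 1)x(x - 5) / [-108] = -(1/108)x^3 + (1/27)x^2 + (5/108)x
L_1(x) = (x + 4)x(x - 5) / [18] = (1/18)x^3 - (1/18)x^2 - (10/9)x
L_2(x) = (x + 4)(x + 1)(x - 5) / [-20] = -(1/20)x^3 + (21/20)x + 1
L_3(x) = (x + 4)(x + 1)x / [270] = (1/270)x^3 + (1/54)x^2 + (2/135)x
p(x) = (-4)·L_0 + 9·L_1 + (-4)·L_2 + (-3)·L_3
  (-4)·L_0(x) = (1/27)x^3 - (4/27)x^2 - (5/27)x
  9·L_1(x) = (1/2)x^3 - (1/2)x^2 - 10x
  (-4)·L_2(x) = (1/5)x^3 - (21/5)x - 4
  (-3)·L_3(x) = -(1/90)x^3 - (1/18)x^2 - (2/45)x
Adding term by term: (98/135)x^3 - (19/27)x^2 - (1948/135)x - 4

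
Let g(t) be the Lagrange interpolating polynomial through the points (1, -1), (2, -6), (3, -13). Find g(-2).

2

Evaluate each Lagrange basis at t = -2:
L_0(-2) = (-4)·(-5)/[(-1)·(-2)] = 10
L_1(-2) = (-3)·(-5)/[(1)·(-1)] = -15
L_2(-2) = (-3)·(-4)/[(2)·(1)] = 6
Sum: (-1)·(10) + (-6)·(-15) + (-13)·(6) = 2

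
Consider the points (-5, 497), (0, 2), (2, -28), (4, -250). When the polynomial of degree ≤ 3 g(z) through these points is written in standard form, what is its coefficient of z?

L_0(z) = z(z - 2)(z - 4) / [-315] = -(1/315)z^3 + (2/105)z^2 - (8/315)z
L_1(z) = (z + 5)(z - 2)(z - 4) / [40] = (1/40)z^3 - (1/40)z^2 - (11/20)z + 1
L_2(z) = (z + 5)z(z - 4) / [-28] = -(1/28)z^3 - (1/28)z^2 + (5/7)z
L_3(z) = (z + 5)z(z - 2) / [72] = (1/72)z^3 + (1/24)z^2 - (5/36)z
g(z) = 497·L_0 + 2·L_1 + (-28)·L_2 + (-250)·L_3
Only the coefficient of z is needed; take it from each L_i and combine:
497·(-8/315) + 2·(-11/20) + (-28)·(5/7) + (-250)·(-5/36) = 1

1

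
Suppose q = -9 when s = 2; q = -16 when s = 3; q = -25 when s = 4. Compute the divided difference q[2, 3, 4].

-1

q[2,3] = (-16 - (-9)) / (3 - 2) = -7
q[3,4] = (-25 - (-16)) / (4 - 3) = -9
q[2,3,4] = (-9 - (-7)) / (4 - 2) = -1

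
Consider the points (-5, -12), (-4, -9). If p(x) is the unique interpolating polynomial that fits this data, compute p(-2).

L_0(-2) = (2)/[(-1)] = -2
L_1(-2) = (3)/[(1)] = 3
Sum: (-12)·(-2) + (-9)·(3) = -3

-3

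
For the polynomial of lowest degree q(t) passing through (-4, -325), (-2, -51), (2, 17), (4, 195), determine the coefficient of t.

Build the Lagrange basis polynomials:
L_0(t) = (t + 2)(t - 2)(t - 4) / [-96] = -(1/96)t^3 + (1/24)t^2 + (1/24)t - 1/6
L_1(t) = (t + 4)(t - 2)(t - 4) / [48] = (1/48)t^3 - (1/24)t^2 - (1/3)t + 2/3
L_2(t) = (t + 4)(t + 2)(t - 4) / [-48] = -(1/48)t^3 - (1/24)t^2 + (1/3)t + 2/3
L_3(t) = (t + 4)(t + 2)(t - 2) / [96] = (1/96)t^3 + (1/24)t^2 - (1/24)t - 1/6
q(t) = (-325)·L_0 + (-51)·L_1 + 17·L_2 + 195·L_3
Only the coefficient of t is needed; take it from each L_i and combine:
(-325)·(1/24) + (-51)·(-1/3) + 17·(1/3) + 195·(-1/24) = 1

1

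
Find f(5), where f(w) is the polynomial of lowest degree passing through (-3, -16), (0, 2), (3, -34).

Using Newton's divided-difference form:
f[-3,0] = (2 - (-16)) / (0 - (-3)) = 6
f[0,3] = (-34 - 2) / (3 - 0) = -12
f[-3,0,3] = (-12 - 6) / (3 - (-3)) = -3
f(5) = -16 + 6·(8) + (-3)·(8)·(5) = -88

-88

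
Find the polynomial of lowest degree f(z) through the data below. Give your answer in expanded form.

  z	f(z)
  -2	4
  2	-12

L_0(z) = (z - 2) / [-4] = -(1/4)z + 1/2
L_1(z) = (z + 2) / [4] = (1/4)z + 1/2
f(z) = 4·L_0 + (-12)·L_1
  4·L_0(z) = -z + 2
  (-12)·L_1(z) = -3z - 6
Adding term by term: -4z - 4

f(z) = -4z - 4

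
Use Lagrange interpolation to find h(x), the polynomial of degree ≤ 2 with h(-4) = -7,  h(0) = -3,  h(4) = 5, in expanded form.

Build the Lagrange basis polynomials:
L_0(x) = x(x - 4) / [32] = (1/32)x^2 - (1/8)x
L_1(x) = (x + 4)(x - 4) / [-16] = -(1/16)x^2 + 1
L_2(x) = (x + 4)x / [32] = (1/32)x^2 + (1/8)x
h(x) = (-7)·L_0 + (-3)·L_1 + 5·L_2
  (-7)·L_0(x) = -(7/32)x^2 + (7/8)x
  (-3)·L_1(x) = (3/16)x^2 - 3
  5·L_2(x) = (5/32)x^2 + (5/8)x
Adding term by term: (1/8)x^2 + (3/2)x - 3

h(x) = (1/8)x^2 + (3/2)x - 3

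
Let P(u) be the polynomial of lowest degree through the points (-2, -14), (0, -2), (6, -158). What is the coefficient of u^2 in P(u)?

The leading coefficient equals the top divided difference P[-2,0,6].
P[-2,0] = (-2 - (-14)) / (0 - (-2)) = 6
P[0,6] = (-158 - (-2)) / (6 - 0) = -26
P[-2,0,6] = (-26 - 6) / (6 - (-2)) = -4

-4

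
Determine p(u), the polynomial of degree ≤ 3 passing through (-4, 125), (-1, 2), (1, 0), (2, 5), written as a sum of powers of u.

p(u) = -u^3 + 4u^2 - 3

Build the Lagrange basis polynomials:
L_0(u) = (u + 1)(u - 1)(u - 2) / [-90] = -(1/90)u^3 + (1/45)u^2 + (1/90)u - 1/45
L_1(u) = (u + 4)(u - 1)(u - 2) / [18] = (1/18)u^3 + (1/18)u^2 - (5/9)u + 4/9
L_2(u) = (u + 4)(u + 1)(u - 2) / [-10] = -(1/10)u^3 - (3/10)u^2 + (3/5)u + 4/5
L_3(u) = (u + 4)(u + 1)(u - 1) / [18] = (1/18)u^3 + (2/9)u^2 - (1/18)u - 2/9
p(u) = 125·L_0 + 2·L_1 + 0·L_2 + 5·L_3
  125·L_0(u) = -(25/18)u^3 + (25/9)u^2 + (25/18)u - 25/9
  2·L_1(u) = (1/9)u^3 + (1/9)u^2 - (10/9)u + 8/9
  0·L_2(u) = 0
  5·L_3(u) = (5/18)u^3 + (10/9)u^2 - (5/18)u - 10/9
Adding term by term: -u^3 + 4u^2 - 3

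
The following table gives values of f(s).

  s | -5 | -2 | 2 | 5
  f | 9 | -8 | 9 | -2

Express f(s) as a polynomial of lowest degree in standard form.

L_0(s) = (s + 2)(s - 2)(s - 5) / [-210] = -(1/210)s^3 + (1/42)s^2 + (2/105)s - 2/21
L_1(s) = (s + 5)(s - 2)(s - 5) / [84] = (1/84)s^3 - (1/42)s^2 - (25/84)s + 25/42
L_2(s) = (s + 5)(s + 2)(s - 5) / [-84] = -(1/84)s^3 - (1/42)s^2 + (25/84)s + 25/42
L_3(s) = (s + 5)(s + 2)(s - 2) / [210] = (1/210)s^3 + (1/42)s^2 - (2/105)s - 2/21
f(s) = 9·L_0 + (-8)·L_1 + 9·L_2 + (-2)·L_3
  9·L_0(s) = -(3/70)s^3 + (3/14)s^2 + (6/35)s - 6/7
  (-8)·L_1(s) = -(2/21)s^3 + (4/21)s^2 + (50/21)s - 100/21
  9·L_2(s) = -(3/28)s^3 - (3/14)s^2 + (75/28)s + 75/14
  (-2)·L_3(s) = -(1/105)s^3 - (1/21)s^2 + (4/105)s + 4/21
Adding term by term: -(107/420)s^3 + (1/7)s^2 + (2213/420)s - 1/14

f(s) = -(107/420)s^3 + (1/7)s^2 + (2213/420)s - 1/14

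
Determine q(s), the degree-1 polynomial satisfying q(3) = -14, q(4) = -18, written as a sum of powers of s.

q(s) = -4s - 2

Build the Lagrange basis polynomials:
L_0(s) = (s - 4) / [-1] = -s + 4
L_1(s) = (s - 3) / [1] = s - 3
q(s) = (-14)·L_0 + (-18)·L_1
  (-14)·L_0(s) = 14s - 56
  (-18)·L_1(s) = -18s + 54
Adding term by term: -4s - 2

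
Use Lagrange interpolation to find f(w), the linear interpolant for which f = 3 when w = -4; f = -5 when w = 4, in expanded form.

f(w) = -w - 1

L_0(w) = (w - 4) / [-8] = -(1/8)w + 1/2
L_1(w) = (w + 4) / [8] = (1/8)w + 1/2
f(w) = 3·L_0 + (-5)·L_1
  3·L_0(w) = -(3/8)w + 3/2
  (-5)·L_1(w) = -(5/8)w - 5/2
Adding term by term: -w - 1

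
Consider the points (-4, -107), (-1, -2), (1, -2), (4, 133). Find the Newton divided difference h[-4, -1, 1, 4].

2

h[-4,-1] = (-2 - (-107)) / (-1 - (-4)) = 35
h[-1,1] = (-2 - (-2)) / (1 - (-1)) = 0
h[1,4] = (133 - (-2)) / (4 - 1) = 45
h[-4,-1,1] = (0 - 35) / (1 - (-4)) = -7
h[-1,1,4] = (45 - 0) / (4 - (-1)) = 9
h[-4,-1,1,4] = (9 - (-7)) / (4 - (-4)) = 2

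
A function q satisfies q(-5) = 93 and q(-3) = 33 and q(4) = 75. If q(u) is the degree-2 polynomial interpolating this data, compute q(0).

3

L_0(0) = (3)·(-4)/[(-2)·(-9)] = -2/3
L_1(0) = (5)·(-4)/[(2)·(-7)] = 10/7
L_2(0) = (5)·(3)/[(9)·(7)] = 5/21
Sum: 93·(-2/3) + 33·(10/7) + 75·(5/21) = 3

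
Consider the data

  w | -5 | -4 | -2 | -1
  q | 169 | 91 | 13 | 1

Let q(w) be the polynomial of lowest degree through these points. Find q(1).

1

Evaluate each Lagrange basis at w = 1:
L_0(1) = (5)·(3)·(2)/[(-1)·(-3)·(-4)] = -5/2
L_1(1) = (6)·(3)·(2)/[(1)·(-2)·(-3)] = 6
L_2(1) = (6)·(5)·(2)/[(3)·(2)·(-1)] = -10
L_3(1) = (6)·(5)·(3)/[(4)·(3)·(1)] = 15/2
Sum: 169·(-5/2) + 91·(6) + 13·(-10) + 1·(15/2) = 1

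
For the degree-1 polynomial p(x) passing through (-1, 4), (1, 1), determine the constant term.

5/2

L_0(x) = (x - 1) / [-2] = -(1/2)x + 1/2
L_1(x) = (x + 1) / [2] = (1/2)x + 1/2
p(x) = 4·L_0 + 1·L_1
Only the constant term is needed; take it from each L_i and combine:
4·(1/2) + 1·(1/2) = 5/2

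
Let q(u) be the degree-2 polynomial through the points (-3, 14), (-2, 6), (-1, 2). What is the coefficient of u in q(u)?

L_0(u) = (u + 2)(u + 1) / [2] = (1/2)u^2 + (3/2)u + 1
L_1(u) = (u + 3)(u + 1) / [-1] = -u^2 - 4u - 3
L_2(u) = (u + 3)(u + 2) / [2] = (1/2)u^2 + (5/2)u + 3
q(u) = 14·L_0 + 6·L_1 + 2·L_2
Only the coefficient of u is needed; take it from each L_i and combine:
14·(3/2) + 6·(-4) + 2·(5/2) = 2

2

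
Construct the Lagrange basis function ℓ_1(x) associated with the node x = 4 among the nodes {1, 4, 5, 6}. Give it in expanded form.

ℓ_1(x) = (x - 1)(x - 5)(x - 6) / [(3)·(-1)·(-2)]
       = (x^3 - 12x^2 + 41x - 30) / (6)

ℓ_1(x) = (1/6)x^3 - 2x^2 + (41/6)x - 5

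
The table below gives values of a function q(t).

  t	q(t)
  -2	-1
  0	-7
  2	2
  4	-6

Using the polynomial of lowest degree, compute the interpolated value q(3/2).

Using Newton's divided-difference form:
q[-2,0] = (-7 - (-1)) / (0 - (-2)) = -3
q[0,2] = (2 - (-7)) / (2 - 0) = 9/2
q[2,4] = (-6 - 2) / (4 - 2) = -4
q[-2,0,2] = (9/2 - (-3)) / (2 - (-2)) = 15/8
q[0,2,4] = (-4 - 9/2) / (4 - 0) = -17/8
q[-2,0,2,4] = (-17/8 - 15/8) / (4 - (-2)) = -2/3
q(3/2) = -1 + (-3)·(7/2) + (15/8)·(7/2)·(3/2) + (-2/3)·(7/2)·(3/2)·(-1/2) = 3/32

3/32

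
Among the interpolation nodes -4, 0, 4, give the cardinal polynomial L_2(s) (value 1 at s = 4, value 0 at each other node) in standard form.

L_2(s) = (1/32)s^2 + (1/8)s

L_2(s) = (s + 4)s / [(8)·(4)]
       = (s^2 + 4s) / (32)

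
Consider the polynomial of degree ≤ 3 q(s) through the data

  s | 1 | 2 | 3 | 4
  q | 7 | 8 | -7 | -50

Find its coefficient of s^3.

L_0(s) = (s - 2)(s - 3)(s - 4) / [-6] = -(1/6)s^3 + (3/2)s^2 - (13/3)s + 4
L_1(s) = (s - 1)(s - 3)(s - 4) / [2] = (1/2)s^3 - 4s^2 + (19/2)s - 6
L_2(s) = (s - 1)(s - 2)(s - 4) / [-2] = -(1/2)s^3 + (7/2)s^2 - 7s + 4
L_3(s) = (s - 1)(s - 2)(s - 3) / [6] = (1/6)s^3 - s^2 + (11/6)s - 1
q(s) = 7·L_0 + 8·L_1 + (-7)·L_2 + (-50)·L_3
Only the coefficient of s^3 is needed; take it from each L_i and combine:
7·(-1/6) + 8·(1/2) + (-7)·(-1/2) + (-50)·(1/6) = -2

-2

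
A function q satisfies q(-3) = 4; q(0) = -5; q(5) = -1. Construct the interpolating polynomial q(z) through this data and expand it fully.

q(z) = (19/40)z^2 - (63/40)z - 5

L_0(z) = z(z - 5) / [24] = (1/24)z^2 - (5/24)z
L_1(z) = (z + 3)(z - 5) / [-15] = -(1/15)z^2 + (2/15)z + 1
L_2(z) = (z + 3)z / [40] = (1/40)z^2 + (3/40)z
q(z) = 4·L_0 + (-5)·L_1 + (-1)·L_2
  4·L_0(z) = (1/6)z^2 - (5/6)z
  (-5)·L_1(z) = (1/3)z^2 - (2/3)z - 5
  (-1)·L_2(z) = -(1/40)z^2 - (3/40)z
Adding term by term: (19/40)z^2 - (63/40)z - 5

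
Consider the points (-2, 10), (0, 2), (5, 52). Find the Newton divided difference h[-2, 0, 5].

2

h[-2,0] = (2 - 10) / (0 - (-2)) = -4
h[0,5] = (52 - 2) / (5 - 0) = 10
h[-2,0,5] = (10 - (-4)) / (5 - (-2)) = 2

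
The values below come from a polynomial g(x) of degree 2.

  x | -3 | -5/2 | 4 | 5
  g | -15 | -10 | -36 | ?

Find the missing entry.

-55

The 3 known values determine g uniquely (degree ≤ 2).
L_0(5) = (15/2)·(1)/[(-1/2)·(-7)] = 15/7
L_1(5) = (8)·(1)/[(1/2)·(-13/2)] = -32/13
L_2(5) = (8)·(15/2)/[(7)·(13/2)] = 120/91
Sum: (-15)·(15/7) + (-10)·(-32/13) + (-36)·(120/91) = -55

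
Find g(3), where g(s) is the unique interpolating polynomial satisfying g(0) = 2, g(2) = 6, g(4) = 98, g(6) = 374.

35

Using Newton's divided-difference form:
g[0,2] = (6 - 2) / (2 - 0) = 2
g[2,4] = (98 - 6) / (4 - 2) = 46
g[4,6] = (374 - 98) / (6 - 4) = 138
g[0,2,4] = (46 - 2) / (4 - 0) = 11
g[2,4,6] = (138 - 46) / (6 - 2) = 23
g[0,2,4,6] = (23 - 11) / (6 - 0) = 2
g(3) = 2 + 2·(3) + 11·(3)·(1) + 2·(3)·(1)·(-1) = 35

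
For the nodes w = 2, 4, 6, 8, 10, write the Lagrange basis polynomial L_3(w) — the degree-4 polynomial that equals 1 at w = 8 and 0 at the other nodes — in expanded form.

L_3(w) = (w - 2)(w - 4)(w - 6)(w - 10) / [(6)·(4)·(2)·(-2)]
       = (w^4 - 22w^3 + 164w^2 - 488w + 480) / (-96)

L_3(w) = -(1/96)w^4 + (11/48)w^3 - (41/24)w^2 + (61/12)w - 5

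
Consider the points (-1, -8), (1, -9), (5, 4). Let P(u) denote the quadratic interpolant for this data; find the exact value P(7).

Evaluate each Lagrange basis at u = 7:
L_0(7) = (6)·(2)/[(-2)·(-6)] = 1
L_1(7) = (8)·(2)/[(2)·(-4)] = -2
L_2(7) = (8)·(6)/[(6)·(4)] = 2
Sum: (-8)·(1) + (-9)·(-2) + 4·(2) = 18

18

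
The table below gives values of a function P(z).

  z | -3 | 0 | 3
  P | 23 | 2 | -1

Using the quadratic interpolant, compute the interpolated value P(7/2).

Using Newton's divided-difference form:
P[-3,0] = (2 - 23) / (0 - (-3)) = -7
P[0,3] = (-1 - 2) / (3 - 0) = -1
P[-3,0,3] = (-1 - (-7)) / (3 - (-3)) = 1
P(7/2) = 23 + (-7)·(13/2) + 1·(13/2)·(7/2) = 1/4

1/4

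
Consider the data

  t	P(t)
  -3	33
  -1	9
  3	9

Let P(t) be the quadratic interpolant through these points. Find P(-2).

19

Using Newton's divided-difference form:
P[-3,-1] = (9 - 33) / (-1 - (-3)) = -12
P[-1,3] = (9 - 9) / (3 - (-1)) = 0
P[-3,-1,3] = (0 - (-12)) / (3 - (-3)) = 2
P(-2) = 33 + (-12)·(1) + 2·(1)·(-1) = 19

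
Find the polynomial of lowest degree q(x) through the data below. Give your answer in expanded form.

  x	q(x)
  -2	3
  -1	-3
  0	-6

Build the Lagrange basis polynomials:
L_0(x) = (x + 1)x / [2] = (1/2)x^2 + (1/2)x
L_1(x) = (x + 2)x / [-1] = -x^2 - 2x
L_2(x) = (x + 2)(x + 1) / [2] = (1/2)x^2 + (3/2)x + 1
q(x) = 3·L_0 + (-3)·L_1 + (-6)·L_2
  3·L_0(x) = (3/2)x^2 + (3/2)x
  (-3)·L_1(x) = 3x^2 + 6x
  (-6)·L_2(x) = -3x^2 - 9x - 6
Adding term by term: (3/2)x^2 - (3/2)x - 6

q(x) = (3/2)x^2 - (3/2)x - 6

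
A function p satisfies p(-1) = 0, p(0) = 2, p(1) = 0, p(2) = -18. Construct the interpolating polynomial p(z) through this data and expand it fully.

p(z) = -2z^3 - 2z^2 + 2z + 2

Newton's divided differences:
p[-1,0] = (2 - 0) / (0 - (-1)) = 2
p[0,1] = (0 - 2) / (1 - 0) = -2
p[1,2] = (-18 - 0) / (2 - 1) = -18
p[-1,0,1] = (-2 - 2) / (1 - (-1)) = -2
p[0,1,2] = (-18 - (-2)) / (2 - 0) = -8
p[-1,0,1,2] = (-8 - (-2)) / (2 - (-1)) = -2
p(z) = 2·(z + 1) + (-2)·(z + 1)z + (-2)·(z + 1)z(z - 1)
Expanding: p(z) = -2z^3 - 2z^2 + 2z + 2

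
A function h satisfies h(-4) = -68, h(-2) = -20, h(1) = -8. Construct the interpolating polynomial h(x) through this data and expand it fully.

h(x) = -4x^2 - 4

L_0(x) = (x + 2)(x - 1) / [10] = (1/10)x^2 + (1/10)x - 1/5
L_1(x) = (x + 4)(x - 1) / [-6] = -(1/6)x^2 - (1/2)x + 2/3
L_2(x) = (x + 4)(x + 2) / [15] = (1/15)x^2 + (2/5)x + 8/15
h(x) = (-68)·L_0 + (-20)·L_1 + (-8)·L_2
  (-68)·L_0(x) = -(34/5)x^2 - (34/5)x + 68/5
  (-20)·L_1(x) = (10/3)x^2 + 10x - 40/3
  (-8)·L_2(x) = -(8/15)x^2 - (16/5)x - 64/15
Adding term by term: -4x^2 - 4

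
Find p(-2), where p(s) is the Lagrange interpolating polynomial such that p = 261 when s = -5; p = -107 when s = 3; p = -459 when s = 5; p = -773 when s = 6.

3

Evaluate each Lagrange basis at s = -2:
L_0(-2) = (-5)·(-7)·(-8)/[(-8)·(-10)·(-11)] = 7/22
L_1(-2) = (3)·(-7)·(-8)/[(8)·(-2)·(-3)] = 7/2
L_2(-2) = (3)·(-5)·(-8)/[(10)·(2)·(-1)] = -6
L_3(-2) = (3)·(-5)·(-7)/[(11)·(3)·(1)] = 35/11
Sum: 261·(7/22) + (-107)·(7/2) + (-459)·(-6) + (-773)·(35/11) = 3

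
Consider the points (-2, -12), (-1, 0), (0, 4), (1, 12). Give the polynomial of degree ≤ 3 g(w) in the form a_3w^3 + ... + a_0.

Newton's divided differences:
g[-2,-1] = (0 - (-12)) / (-1 - (-2)) = 12
g[-1,0] = (4 - 0) / (0 - (-1)) = 4
g[0,1] = (12 - 4) / (1 - 0) = 8
g[-2,-1,0] = (4 - 12) / (0 - (-2)) = -4
g[-1,0,1] = (8 - 4) / (1 - (-1)) = 2
g[-2,-1,0,1] = (2 - (-4)) / (1 - (-2)) = 2
g(w) = -12 + 12·(w + 2) + (-4)·(w + 2)(w + 1) + 2·(w + 2)(w + 1)w
Expanding: g(w) = 2w^3 + 2w^2 + 4w + 4

g(w) = 2w^3 + 2w^2 + 4w + 4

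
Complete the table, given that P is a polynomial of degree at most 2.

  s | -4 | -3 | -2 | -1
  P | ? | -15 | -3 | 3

The 3 known values determine P uniquely (degree ≤ 2).
L_0(-4) = (-2)·(-3)/[(-1)·(-2)] = 3
L_1(-4) = (-1)·(-3)/[(1)·(-1)] = -3
L_2(-4) = (-1)·(-2)/[(2)·(1)] = 1
Sum: (-15)·(3) + (-3)·(-3) + 3·(1) = -33

-33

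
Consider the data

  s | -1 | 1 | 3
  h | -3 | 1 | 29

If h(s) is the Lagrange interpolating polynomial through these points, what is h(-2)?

Evaluate each Lagrange basis at s = -2:
L_0(-2) = (-3)·(-5)/[(-2)·(-4)] = 15/8
L_1(-2) = (-1)·(-5)/[(2)·(-2)] = -5/4
L_2(-2) = (-1)·(-3)/[(4)·(2)] = 3/8
Sum: (-3)·(15/8) + 1·(-5/4) + 29·(3/8) = 4

4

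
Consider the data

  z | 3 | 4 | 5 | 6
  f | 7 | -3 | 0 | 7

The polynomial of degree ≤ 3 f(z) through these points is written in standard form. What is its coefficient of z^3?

The leading coefficient equals the top divided difference f[3,4,5,6].
f[3,4] = (-3 - 7) / (4 - 3) = -10
f[4,5] = (0 - (-3)) / (5 - 4) = 3
f[5,6] = (7 - 0) / (6 - 5) = 7
f[3,4,5] = (3 - (-10)) / (5 - 3) = 13/2
f[4,5,6] = (7 - 3) / (6 - 4) = 2
f[3,4,5,6] = (2 - 13/2) / (6 - 3) = -3/2

-3/2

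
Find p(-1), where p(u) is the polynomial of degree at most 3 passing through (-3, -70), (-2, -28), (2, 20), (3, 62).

-10

Evaluate each Lagrange basis at u = -1:
L_0(-1) = (1)·(-3)·(-4)/[(-1)·(-5)·(-6)] = -2/5
L_1(-1) = (2)·(-3)·(-4)/[(1)·(-4)·(-5)] = 6/5
L_2(-1) = (2)·(1)·(-4)/[(5)·(4)·(-1)] = 2/5
L_3(-1) = (2)·(1)·(-3)/[(6)·(5)·(1)] = -1/5
Sum: (-70)·(-2/5) + (-28)·(6/5) + 20·(2/5) + 62·(-1/5) = -10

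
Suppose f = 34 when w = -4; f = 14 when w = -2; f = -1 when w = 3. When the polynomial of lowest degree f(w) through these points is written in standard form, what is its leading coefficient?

1

The leading coefficient equals the top divided difference f[-4,-2,3].
f[-4,-2] = (14 - 34) / (-2 - (-4)) = -10
f[-2,3] = (-1 - 14) / (3 - (-2)) = -3
f[-4,-2,3] = (-3 - (-10)) / (3 - (-4)) = 1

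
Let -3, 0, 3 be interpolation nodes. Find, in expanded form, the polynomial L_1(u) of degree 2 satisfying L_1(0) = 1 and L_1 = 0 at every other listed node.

L_1(u) = -(1/9)u^2 + 1

L_1(u) = (u + 3)(u - 3) / [(3)·(-3)]
       = (u^2 - 9) / (-9)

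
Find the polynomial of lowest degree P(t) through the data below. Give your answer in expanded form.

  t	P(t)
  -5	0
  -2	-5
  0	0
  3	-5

P(t) = -(5/24)t^3 - (5/8)t^2 + (25/12)t

Build the Lagrange basis polynomials:
L_0(t) = (t + 2)t(t - 3) / [-120] = -(1/120)t^3 + (1/120)t^2 + (1/20)t
L_1(t) = (t + 5)t(t - 3) / [30] = (1/30)t^3 + (1/15)t^2 - (1/2)t
L_2(t) = (t + 5)(t + 2)(t - 3) / [-30] = -(1/30)t^3 - (2/15)t^2 + (11/30)t + 1
L_3(t) = (t + 5)(t + 2)t / [120] = (1/120)t^3 + (7/120)t^2 + (1/12)t
P(t) = 0·L_0 + (-5)·L_1 + 0·L_2 + (-5)·L_3
  0·L_0(t) = 0
  (-5)·L_1(t) = -(1/6)t^3 - (1/3)t^2 + (5/2)t
  0·L_2(t) = 0
  (-5)·L_3(t) = -(1/24)t^3 - (7/24)t^2 - (5/12)t
Adding term by term: -(5/24)t^3 - (5/8)t^2 + (25/12)t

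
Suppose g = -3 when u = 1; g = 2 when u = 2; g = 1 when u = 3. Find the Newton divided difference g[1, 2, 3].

-3

g[1,2] = (2 - (-3)) / (2 - 1) = 5
g[2,3] = (1 - 2) / (3 - 2) = -1
g[1,2,3] = (-1 - 5) / (3 - 1) = -3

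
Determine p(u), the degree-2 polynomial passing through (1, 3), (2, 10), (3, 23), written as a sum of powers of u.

Build the Lagrange basis polynomials:
L_0(u) = (u - 2)(u - 3) / [2] = (1/2)u^2 - (5/2)u + 3
L_1(u) = (u - 1)(u - 3) / [-1] = -u^2 + 4u - 3
L_2(u) = (u - 1)(u - 2) / [2] = (1/2)u^2 - (3/2)u + 1
p(u) = 3·L_0 + 10·L_1 + 23·L_2
  3·L_0(u) = (3/2)u^2 - (15/2)u + 9
  10·L_1(u) = -10u^2 + 40u - 30
  23·L_2(u) = (23/2)u^2 - (69/2)u + 23
Adding term by term: 3u^2 - 2u + 2

p(u) = 3u^2 - 2u + 2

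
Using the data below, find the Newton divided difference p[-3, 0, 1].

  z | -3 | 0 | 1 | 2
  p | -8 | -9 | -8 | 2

1/3

p[-3,0] = (-9 - (-8)) / (0 - (-3)) = -1/3
p[0,1] = (-8 - (-9)) / (1 - 0) = 1
p[-3,0,1] = (1 - (-1/3)) / (1 - (-3)) = 1/3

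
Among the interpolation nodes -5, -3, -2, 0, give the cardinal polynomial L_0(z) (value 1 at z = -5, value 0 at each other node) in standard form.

L_0(z) = (z + 3)(z + 2)z / [(-2)·(-3)·(-5)]
       = (z^3 + 5z^2 + 6z) / (-30)

L_0(z) = -(1/30)z^3 - (1/6)z^2 - (1/5)z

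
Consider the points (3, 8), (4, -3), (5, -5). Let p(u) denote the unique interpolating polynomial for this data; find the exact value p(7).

Evaluate each Lagrange basis at u = 7:
L_0(7) = (3)·(2)/[(-1)·(-2)] = 3
L_1(7) = (4)·(2)/[(1)·(-1)] = -8
L_2(7) = (4)·(3)/[(2)·(1)] = 6
Sum: 8·(3) + (-3)·(-8) + (-5)·(6) = 18

18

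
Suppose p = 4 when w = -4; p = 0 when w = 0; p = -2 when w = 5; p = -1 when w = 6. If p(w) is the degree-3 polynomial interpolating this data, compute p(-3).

16/5

Evaluate each Lagrange basis at w = -3:
L_0(-3) = (-3)·(-8)·(-9)/[(-4)·(-9)·(-10)] = 3/5
L_1(-3) = (1)·(-8)·(-9)/[(4)·(-5)·(-6)] = 3/5
L_2(-3) = (1)·(-3)·(-9)/[(9)·(5)·(-1)] = -3/5
L_3(-3) = (1)·(-3)·(-8)/[(10)·(6)·(1)] = 2/5
Sum: 4·(3/5) + 0 + (-2)·(-3/5) + (-1)·(2/5) = 16/5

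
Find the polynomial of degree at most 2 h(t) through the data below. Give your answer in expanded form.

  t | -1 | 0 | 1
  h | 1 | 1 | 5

h(t) = 2t^2 + 2t + 1

Build the Lagrange basis polynomials:
L_0(t) = t(t - 1) / [2] = (1/2)t^2 - (1/2)t
L_1(t) = (t + 1)(t - 1) / [-1] = -t^2 + 1
L_2(t) = (t + 1)t / [2] = (1/2)t^2 + (1/2)t
h(t) = 1·L_0 + 1·L_1 + 5·L_2
  1·L_0(t) = (1/2)t^2 - (1/2)t
  1·L_1(t) = -t^2 + 1
  5·L_2(t) = (5/2)t^2 + (5/2)t
Adding term by term: 2t^2 + 2t + 1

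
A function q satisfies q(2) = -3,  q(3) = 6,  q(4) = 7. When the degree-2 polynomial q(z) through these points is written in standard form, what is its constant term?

L_0(z) = (z - 3)(z - 4) / [2] = (1/2)z^2 - (7/2)z + 6
L_1(z) = (z - 2)(z - 4) / [-1] = -z^2 + 6z - 8
L_2(z) = (z - 2)(z - 3) / [2] = (1/2)z^2 - (5/2)z + 3
q(z) = (-3)·L_0 + 6·L_1 + 7·L_2
Only the constant term is needed; take it from each L_i and combine:
(-3)·(6) + 6·(-8) + 7·(3) = -45

-45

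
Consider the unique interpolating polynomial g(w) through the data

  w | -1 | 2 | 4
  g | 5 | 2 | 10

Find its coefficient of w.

Build the Lagrange basis polynomials:
L_0(w) = (w - 2)(w - 4) / [15] = (1/15)w^2 - (2/5)w + 8/15
L_1(w) = (w + 1)(w - 4) / [-6] = -(1/6)w^2 + (1/2)w + 2/3
L_2(w) = (w + 1)(w - 2) / [10] = (1/10)w^2 - (1/10)w - 1/5
g(w) = 5·L_0 + 2·L_1 + 10·L_2
Only the coefficient of w is needed; take it from each L_i and combine:
5·(-2/5) + 2·(1/2) + 10·(-1/10) = -2

-2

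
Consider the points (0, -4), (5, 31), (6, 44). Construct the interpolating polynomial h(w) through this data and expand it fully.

Newton's divided differences:
h[0,5] = (31 - (-4)) / (5 - 0) = 7
h[5,6] = (44 - 31) / (6 - 5) = 13
h[0,5,6] = (13 - 7) / (6 - 0) = 1
h(w) = -4 + 7·w + 1·w(w - 5)
Expanding: h(w) = w^2 + 2w - 4

h(w) = w^2 + 2w - 4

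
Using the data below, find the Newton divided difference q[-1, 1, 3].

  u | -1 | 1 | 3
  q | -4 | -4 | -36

-4

q[-1,1] = (-4 - (-4)) / (1 - (-1)) = 0
q[1,3] = (-36 - (-4)) / (3 - 1) = -16
q[-1,1,3] = (-16 - 0) / (3 - (-1)) = -4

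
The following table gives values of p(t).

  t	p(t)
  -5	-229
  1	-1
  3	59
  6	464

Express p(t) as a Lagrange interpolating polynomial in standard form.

Build the Lagrange basis polynomials:
L_0(t) = (t - 1)(t - 3)(t - 6) / [-528] = -(1/528)t^3 + (5/264)t^2 - (9/176)t + 3/88
L_1(t) = (t + 5)(t - 3)(t - 6) / [60] = (1/60)t^3 - (1/15)t^2 - (9/20)t + 3/2
L_2(t) = (t + 5)(t - 1)(t - 6) / [-48] = -(1/48)t^3 + (1/24)t^2 + (29/48)t - 5/8
L_3(t) = (t + 5)(t - 1)(t - 3) / [165] = (1/165)t^3 + (1/165)t^2 - (17/165)t + 1/11
p(t) = (-229)·L_0 + (-1)·L_1 + 59·L_2 + 464·L_3
  (-229)·L_0(t) = (229/528)t^3 - (1145/264)t^2 + (2061/176)t - 687/88
  (-1)·L_1(t) = -(1/60)t^3 + (1/15)t^2 + (9/20)t - 3/2
  59·L_2(t) = -(59/48)t^3 + (59/24)t^2 + (1711/48)t - 295/8
  464·L_3(t) = (464/165)t^3 + (464/165)t^2 - (7888/165)t + 464/11
Adding term by term: 2t^3 + t^2 - 4

p(t) = 2t^3 + t^2 - 4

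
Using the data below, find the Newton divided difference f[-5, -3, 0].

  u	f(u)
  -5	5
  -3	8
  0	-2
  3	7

f[-5,-3] = (8 - 5) / (-3 - (-5)) = 3/2
f[-3,0] = (-2 - 8) / (0 - (-3)) = -10/3
f[-5,-3,0] = (-10/3 - 3/2) / (0 - (-5)) = -29/30

-29/30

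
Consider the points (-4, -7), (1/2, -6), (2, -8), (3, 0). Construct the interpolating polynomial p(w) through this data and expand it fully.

Newton's divided differences:
p[-4,1/2] = (-6 - (-7)) / (1/2 - (-4)) = 2/9
p[1/2,2] = (-8 - (-6)) / (2 - 1/2) = -4/3
p[2,3] = (0 - (-8)) / (3 - 2) = 8
p[-4,1/2,2] = (-4/3 - 2/9) / (2 - (-4)) = -7/27
p[1/2,2,3] = (8 - (-4/3)) / (3 - 1/2) = 56/15
p[-4,1/2,2,3] = (56/15 - (-7/27)) / (3 - (-4)) = 77/135
p(w) = -7 + (2/9)·(w + 4) + (-7/27)·(w + 4)(w - 1/2) + (77/135)·(w + 4)(w - 1/2)(w - 2)
Expanding: p(w) = (77/135)w^3 + (161/270)w^2 - (1571/270)w - 149/45

p(w) = (77/135)w^3 + (161/270)w^2 - (1571/270)w - 149/45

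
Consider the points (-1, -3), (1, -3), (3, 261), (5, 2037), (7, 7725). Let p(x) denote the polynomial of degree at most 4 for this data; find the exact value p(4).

837

Using Newton's divided-difference form:
p[-1,1] = (-3 - (-3)) / (1 - (-1)) = 0
p[1,3] = (261 - (-3)) / (3 - 1) = 132
p[3,5] = (2037 - 261) / (5 - 3) = 888
p[5,7] = (7725 - 2037) / (7 - 5) = 2844
p[-1,1,3] = (132 - 0) / (3 - (-1)) = 33
p[1,3,5] = (888 - 132) / (5 - 1) = 189
p[3,5,7] = (2844 - 888) / (7 - 3) = 489
p[-1,1,3,5] = (189 - 33) / (5 - (-1)) = 26
p[1,3,5,7] = (489 - 189) / (7 - 1) = 50
p[-1,1,3,5,7] = (50 - 26) / (7 - (-1)) = 3
p(4) = -3 + 0·(5) + 33·(5)·(3) + 26·(5)·(3)·(1) + 3·(5)·(3)·(1)·(-1) = 837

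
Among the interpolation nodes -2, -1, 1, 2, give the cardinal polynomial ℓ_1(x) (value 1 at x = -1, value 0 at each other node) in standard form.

ℓ_1(x) = (1/6)x^3 - (1/6)x^2 - (2/3)x + 2/3

ℓ_1(x) = (x + 2)(x - 1)(x - 2) / [(1)·(-2)·(-3)]
       = (x^3 - x^2 - 4x + 4) / (6)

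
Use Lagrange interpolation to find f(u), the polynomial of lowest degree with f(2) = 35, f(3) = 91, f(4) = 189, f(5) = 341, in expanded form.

L_0(u) = (u - 3)(u - 4)(u - 5) / [-6] = -(1/6)u^3 + 2u^2 - (47/6)u + 10
L_1(u) = (u - 2)(u - 4)(u - 5) / [2] = (1/2)u^3 - (11/2)u^2 + 19u - 20
L_2(u) = (u - 2)(u - 3)(u - 5) / [-2] = -(1/2)u^3 + 5u^2 - (31/2)u + 15
L_3(u) = (u - 2)(u - 3)(u - 4) / [6] = (1/6)u^3 - (3/2)u^2 + (13/3)u - 4
f(u) = 35·L_0 + 91·L_1 + 189·L_2 + 341·L_3
  35·L_0(u) = -(35/6)u^3 + 70u^2 - (1645/6)u + 350
  91·L_1(u) = (91/2)u^3 - (1001/2)u^2 + 1729u - 1820
  189·L_2(u) = -(189/2)u^3 + 945u^2 - (5859/2)u + 2835
  341·L_3(u) = (341/6)u^3 - (1023/2)u^2 + (4433/3)u - 1364
Adding term by term: 2u^3 + 3u^2 + 3u + 1

f(u) = 2u^3 + 3u^2 + 3u + 1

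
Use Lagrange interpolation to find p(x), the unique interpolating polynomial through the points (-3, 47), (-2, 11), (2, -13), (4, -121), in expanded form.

L_0(x) = (x + 2)(x - 2)(x - 4) / [-35] = -(1/35)x^3 + (4/35)x^2 + (4/35)x - 16/35
L_1(x) = (x + 3)(x - 2)(x - 4) / [24] = (1/24)x^3 - (1/8)x^2 - (5/12)x + 1
L_2(x) = (x + 3)(x + 2)(x - 4) / [-40] = -(1/40)x^3 - (1/40)x^2 + (7/20)x + 3/5
L_3(x) = (x + 3)(x + 2)(x - 2) / [84] = (1/84)x^3 + (1/28)x^2 - (1/21)x - 1/7
p(x) = 47·L_0 + 11·L_1 + (-13)·L_2 + (-121)·L_3
  47·L_0(x) = -(47/35)x^3 + (188/35)x^2 + (188/35)x - 752/35
  11·L_1(x) = (11/24)x^3 - (11/8)x^2 - (55/12)x + 11
  (-13)·L_2(x) = (13/40)x^3 + (13/40)x^2 - (91/20)x - 39/5
  (-121)·L_3(x) = -(121/84)x^3 - (121/28)x^2 + (121/21)x + 121/7
Adding term by term: -2x^3 + 2x - 1

p(x) = -2x^3 + 2x - 1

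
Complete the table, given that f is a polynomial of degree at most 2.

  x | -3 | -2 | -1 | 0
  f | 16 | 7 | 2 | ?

The 3 known values determine f uniquely (degree ≤ 2).
Evaluate each Lagrange basis at x = 0:
L_0(0) = (2)·(1)/[(-1)·(-2)] = 1
L_1(0) = (3)·(1)/[(1)·(-1)] = -3
L_2(0) = (3)·(2)/[(2)·(1)] = 3
Sum: 16·(1) + 7·(-3) + 2·(3) = 1

1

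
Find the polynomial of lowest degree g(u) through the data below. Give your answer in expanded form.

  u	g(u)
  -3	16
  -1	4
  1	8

Newton's divided differences:
g[-3,-1] = (4 - 16) / (-1 - (-3)) = -6
g[-1,1] = (8 - 4) / (1 - (-1)) = 2
g[-3,-1,1] = (2 - (-6)) / (1 - (-3)) = 2
g(u) = 16 + (-6)·(u + 3) + 2·(u + 3)(u + 1)
Expanding: g(u) = 2u^2 + 2u + 4

g(u) = 2u^2 + 2u + 4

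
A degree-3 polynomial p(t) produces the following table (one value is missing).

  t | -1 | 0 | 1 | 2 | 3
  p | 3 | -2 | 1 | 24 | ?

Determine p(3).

The 4 known values determine p uniquely (degree ≤ 3).
L_0(3) = (3)·(2)·(1)/[(-1)·(-2)·(-3)] = -1
L_1(3) = (4)·(2)·(1)/[(1)·(-1)·(-2)] = 4
L_2(3) = (4)·(3)·(1)/[(2)·(1)·(-1)] = -6
L_3(3) = (4)·(3)·(2)/[(3)·(2)·(1)] = 4
Sum: 3·(-1) + (-2)·(4) + 1·(-6) + 24·(4) = 79

79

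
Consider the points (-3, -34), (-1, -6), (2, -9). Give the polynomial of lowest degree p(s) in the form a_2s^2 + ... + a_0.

L_0(s) = (s + 1)(s - 2) / [10] = (1/10)s^2 - (1/10)s - 1/5
L_1(s) = (s + 3)(s - 2) / [-6] = -(1/6)s^2 - (1/6)s + 1
L_2(s) = (s + 3)(s + 1) / [15] = (1/15)s^2 + (4/15)s + 1/5
p(s) = (-34)·L_0 + (-6)·L_1 + (-9)·L_2
  (-34)·L_0(s) = -(17/5)s^2 + (17/5)s + 34/5
  (-6)·L_1(s) = s^2 + s - 6
  (-9)·L_2(s) = -(3/5)s^2 - (12/5)s - 9/5
Adding term by term: -3s^2 + 2s - 1

p(s) = -3s^2 + 2s - 1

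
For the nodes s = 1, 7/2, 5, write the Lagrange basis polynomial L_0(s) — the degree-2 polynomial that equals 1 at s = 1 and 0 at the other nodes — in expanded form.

L_0(s) = (s - 7/2)(s - 5) / [(-5/2)·(-4)]
       = (s^2 - (17/2)s + 35/2) / (10)

L_0(s) = (1/10)s^2 - (17/20)s + 7/4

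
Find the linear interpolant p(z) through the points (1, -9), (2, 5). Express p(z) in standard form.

Build the Lagrange basis polynomials:
L_0(z) = (z - 2) / [-1] = -z + 2
L_1(z) = (z - 1) / [1] = z - 1
p(z) = (-9)·L_0 + 5·L_1
  (-9)·L_0(z) = 9z - 18
  5·L_1(z) = 5z - 5
Adding term by term: 14z - 23

p(z) = 14z - 23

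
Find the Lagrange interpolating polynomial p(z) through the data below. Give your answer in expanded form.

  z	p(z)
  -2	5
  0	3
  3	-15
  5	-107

p(z) = -z^3 + 3z + 3

L_0(z) = z(z - 3)(z - 5) / [-70] = -(1/70)z^3 + (4/35)z^2 - (3/14)z
L_1(z) = (z + 2)(z - 3)(z - 5) / [30] = (1/30)z^3 - (1/5)z^2 - (1/30)z + 1
L_2(z) = (z + 2)z(z - 5) / [-30] = -(1/30)z^3 + (1/10)z^2 + (1/3)z
L_3(z) = (z + 2)z(z - 3) / [70] = (1/70)z^3 - (1/70)z^2 - (3/35)z
p(z) = 5·L_0 + 3·L_1 + (-15)·L_2 + (-107)·L_3
  5·L_0(z) = -(1/14)z^3 + (4/7)z^2 - (15/14)z
  3·L_1(z) = (1/10)z^3 - (3/5)z^2 - (1/10)z + 3
  (-15)·L_2(z) = (1/2)z^3 - (3/2)z^2 - 5z
  (-107)·L_3(z) = -(107/70)z^3 + (107/70)z^2 + (321/35)z
Adding term by term: -z^3 + 3z + 3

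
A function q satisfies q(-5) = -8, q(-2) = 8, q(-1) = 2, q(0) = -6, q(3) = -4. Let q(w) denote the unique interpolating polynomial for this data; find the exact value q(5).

71

Evaluate each Lagrange basis at w = 5:
L_0(5) = (7)·(6)·(5)·(2)/[(-3)·(-4)·(-5)·(-8)] = 7/8
L_1(5) = (10)·(6)·(5)·(2)/[(3)·(-1)·(-2)·(-5)] = -20
L_2(5) = (10)·(7)·(5)·(2)/[(4)·(1)·(-1)·(-4)] = 175/4
L_3(5) = (10)·(7)·(6)·(2)/[(5)·(2)·(1)·(-3)] = -28
L_4(5) = (10)·(7)·(6)·(5)/[(8)·(5)·(4)·(3)] = 35/8
Sum: (-8)·(7/8) + 8·(-20) + 2·(175/4) + (-6)·(-28) + (-4)·(35/8) = 71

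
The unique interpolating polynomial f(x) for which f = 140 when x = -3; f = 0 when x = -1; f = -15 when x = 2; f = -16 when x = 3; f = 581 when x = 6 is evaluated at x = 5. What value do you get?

204

Using Newton's divided-difference form:
f[-3,-1] = (0 - 140) / (-1 - (-3)) = -70
f[-1,2] = (-15 - 0) / (2 - (-1)) = -5
f[2,3] = (-16 - (-15)) / (3 - 2) = -1
f[3,6] = (581 - (-16)) / (6 - 3) = 199
f[-3,-1,2] = (-5 - (-70)) / (2 - (-3)) = 13
f[-1,2,3] = (-1 - (-5)) / (3 - (-1)) = 1
f[2,3,6] = (199 - (-1)) / (6 - 2) = 50
f[-3,-1,2,3] = (1 - 13) / (3 - (-3)) = -2
f[-1,2,3,6] = (50 - 1) / (6 - (-1)) = 7
f[-3,-1,2,3,6] = (7 - (-2)) / (6 - (-3)) = 1
f(5) = 140 + (-70)·(8) + 13·(8)·(6) + (-2)·(8)·(6)·(3) + 1·(8)·(6)·(3)·(2) = 204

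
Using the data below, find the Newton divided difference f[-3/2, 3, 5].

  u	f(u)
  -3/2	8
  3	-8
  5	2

f[-3/2,3] = (-8 - 8) / (3 - (-3/2)) = -32/9
f[3,5] = (2 - (-8)) / (5 - 3) = 5
f[-3/2,3,5] = (5 - (-32/9)) / (5 - (-3/2)) = 154/117

154/117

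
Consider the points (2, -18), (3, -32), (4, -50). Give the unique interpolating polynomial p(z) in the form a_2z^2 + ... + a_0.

L_0(z) = (z - 3)(z - 4) / [2] = (1/2)z^2 - (7/2)z + 6
L_1(z) = (z - 2)(z - 4) / [-1] = -z^2 + 6z - 8
L_2(z) = (z - 2)(z - 3) / [2] = (1/2)z^2 - (5/2)z + 3
p(z) = (-18)·L_0 + (-32)·L_1 + (-50)·L_2
  (-18)·L_0(z) = -9z^2 + 63z - 108
  (-32)·L_1(z) = 32z^2 - 192z + 256
  (-50)·L_2(z) = -25z^2 + 125z - 150
Adding term by term: -2z^2 - 4z - 2

p(z) = -2z^2 - 4z - 2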